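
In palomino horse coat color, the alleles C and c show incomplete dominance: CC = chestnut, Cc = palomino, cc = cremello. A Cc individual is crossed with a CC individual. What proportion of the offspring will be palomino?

Punnett square for Cc × CC:
Offspring genotypes: 2 CC, 2 Cc
Phenotype counts: 2 chestnut, 2 palomino
palomino: 2 out of 4
Probability: 2/4 = 1/2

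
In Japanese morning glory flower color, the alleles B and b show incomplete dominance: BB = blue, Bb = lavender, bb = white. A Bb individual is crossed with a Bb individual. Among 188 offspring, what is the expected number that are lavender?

Punnett square for Bb × Bb:
Offspring genotypes: 1 BB, 2 Bb, 1 bb
Phenotype counts: 1 blue, 2 lavender, 1 white
lavender: 2 out of 4 → fraction 1/2
Expected count = 1/2 × 188 = 94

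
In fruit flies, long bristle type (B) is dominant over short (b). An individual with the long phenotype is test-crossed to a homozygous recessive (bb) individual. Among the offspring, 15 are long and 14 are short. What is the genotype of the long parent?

Test cross: ? × bb
Offspring: 15 long, 14 short — approximately 1:1.
A 1:1 ratio in a test cross indicates the unknown parent is heterozygous (Bb).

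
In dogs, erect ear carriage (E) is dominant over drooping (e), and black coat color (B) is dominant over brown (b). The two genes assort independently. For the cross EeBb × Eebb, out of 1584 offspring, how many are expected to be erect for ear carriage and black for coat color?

Dihybrid cross EeBb × Eebb — consider each gene separately:
ear carriage: Ee × Ee → 1 EE, 2 Ee, 1 ee → 3 E_ : 1 ee (out of 4)
coat color: Bb × bb → 2 Bb, 2 bb → 2 B_ : 2 bb (out of 4)
Looking for: erect (E_) and black (B_)
P(erect) = 3/4, P(black) = 2/4
P(both) = 3/4 × 2/4 = 6/16 = 3/8
Expected count = 3/8 × 1584 = 594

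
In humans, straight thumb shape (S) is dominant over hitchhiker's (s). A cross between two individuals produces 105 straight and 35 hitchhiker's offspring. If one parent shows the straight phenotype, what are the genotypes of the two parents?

Observed offspring: 105 straight, 35 hitchhiker's
The observed ratio simplifies to 3:1. Hitchhiker's (ss) offspring appear, so each parent must contribute one s allele. The parent stated to show straight carries S, so it is Ss. The other parent is then either Ss or ss: Ss × ss would give a 1:1 split, whereas Ss × Ss gives 3:1 — matching the data. So both parents are heterozygous (Ss × Ss).
Parent genotypes: Ss × Ss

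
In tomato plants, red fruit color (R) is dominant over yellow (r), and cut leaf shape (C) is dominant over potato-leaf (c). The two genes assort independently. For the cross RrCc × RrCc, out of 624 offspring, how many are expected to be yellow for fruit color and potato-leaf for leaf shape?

Dihybrid cross RrCc × RrCc — consider each gene separately:
fruit color: Rr × Rr → 1 RR, 2 Rr, 1 rr → 3 R_ : 1 rr (out of 4)
leaf shape: Cc × Cc → 1 CC, 2 Cc, 1 cc → 3 C_ : 1 cc (out of 4)
Looking for: yellow (rr) and potato-leaf (cc)
P(yellow) = 1/4, P(potato-leaf) = 1/4
P(both) = 1/4 × 1/4 = 1/16
Expected count = 1/16 × 624 = 39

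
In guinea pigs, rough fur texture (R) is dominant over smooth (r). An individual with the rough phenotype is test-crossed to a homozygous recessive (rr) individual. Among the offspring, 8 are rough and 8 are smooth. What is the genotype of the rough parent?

Test cross: ? × rr
Offspring: 8 rough, 8 smooth — approximately 1:1.
A 1:1 ratio in a test cross indicates the unknown parent is heterozygous (Rr).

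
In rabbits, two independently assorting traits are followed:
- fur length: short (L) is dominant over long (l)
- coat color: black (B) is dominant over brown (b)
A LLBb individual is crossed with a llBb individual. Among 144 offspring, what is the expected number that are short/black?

Dihybrid cross LLBb × llBb — consider each gene separately:
fur length: LL × ll → 4 Ll → 4 L_ (out of 4)
coat color: Bb × Bb → 1 BB, 2 Bb, 1 bb → 3 B_ : 1 bb (out of 4)
Combine (counts out of 4 × 4 = 16): short/black (L_B_) = 4×3 = 12; short/brown (L_bb) = 4×1 = 4
Phenotype counts (out of 16): 12 short/black, 4 short/brown
short/black: 12 out of 16 → fraction 3/4
Expected count = 3/4 × 144 = 108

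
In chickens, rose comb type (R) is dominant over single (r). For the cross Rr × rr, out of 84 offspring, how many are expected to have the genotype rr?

Punnett square for Rr × rr:
Offspring genotypes: 2 Rr, 2 rr
Total offspring: 4
Count with target: 2
Probability: 2/4 = 1/2
Expected count = 1/2 × 84 = 42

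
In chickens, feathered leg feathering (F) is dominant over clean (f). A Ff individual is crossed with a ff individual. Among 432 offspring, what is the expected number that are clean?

Punnett square for Ff × ff:
Offspring genotypes: 2 Ff, 2 ff
feathered: 2, clean: 2
clean: 2 out of 4 → fraction 1/2
Expected count = 1/2 × 432 = 216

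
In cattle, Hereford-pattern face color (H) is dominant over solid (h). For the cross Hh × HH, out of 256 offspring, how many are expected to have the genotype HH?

Punnett square for Hh × HH:
Offspring genotypes: 2 HH, 2 Hh
Total offspring: 4
Count with target: 2
Probability: 2/4 = 1/2
Expected count = 1/2 × 256 = 128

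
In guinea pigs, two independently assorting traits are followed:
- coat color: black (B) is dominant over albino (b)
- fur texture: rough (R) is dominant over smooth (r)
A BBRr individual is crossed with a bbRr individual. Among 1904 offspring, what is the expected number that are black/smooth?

Dihybrid cross BBRr × bbRr — consider each gene separately:
coat color: BB × bb → 4 Bb → 4 B_ (out of 4)
fur texture: Rr × Rr → 1 RR, 2 Rr, 1 rr → 3 R_ : 1 rr (out of 4)
Combine (counts out of 4 × 4 = 16): black/rough (B_R_) = 4×3 = 12; black/smooth (B_rr) = 4×1 = 4
Phenotype counts (out of 16): 12 black/rough, 4 black/smooth
black/smooth: 4 out of 16 → fraction 1/4
Expected count = 1/4 × 1904 = 476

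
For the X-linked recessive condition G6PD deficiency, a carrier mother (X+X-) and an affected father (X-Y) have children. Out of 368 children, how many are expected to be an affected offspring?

Cross: X+X- × X-Y
Offspring: 1 X+X-, 1 X+Y, 1 X-X-, 1 X-Y
Probability of an affected offspring: 2/4 = 1/2
Expected count = 1/2 × 368 = 184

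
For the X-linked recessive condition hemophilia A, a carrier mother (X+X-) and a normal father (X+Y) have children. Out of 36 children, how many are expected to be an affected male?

Cross: X+X- × X+Y
Offspring: 1 X+X+, 1 X+Y, 1 X+X-, 1 X-Y
Probability of an affected male: 1/4
Expected count = 1/4 × 36 = 9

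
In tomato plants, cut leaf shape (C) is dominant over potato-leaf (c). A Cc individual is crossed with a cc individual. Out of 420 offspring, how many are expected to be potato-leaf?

Punnett square for Cc × cc:
Offspring genotypes: 2 Cc, 2 cc
cut: 2, potato-leaf: 2
potato-leaf: 2 out of 4 → fraction 1/2
Expected count = 1/2 × 420 = 210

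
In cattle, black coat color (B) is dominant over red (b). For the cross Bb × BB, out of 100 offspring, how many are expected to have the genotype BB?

Punnett square for Bb × BB:
Offspring genotypes: 2 BB, 2 Bb
Total offspring: 4
Count with target: 2
Probability: 2/4 = 1/2
Expected count = 1/2 × 100 = 50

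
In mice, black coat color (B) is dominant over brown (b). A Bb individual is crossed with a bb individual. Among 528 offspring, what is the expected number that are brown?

Punnett square for Bb × bb:
Offspring genotypes: 2 Bb, 2 bb
black: 2, brown: 2
brown: 2 out of 4 → fraction 1/2
Expected count = 1/2 × 528 = 264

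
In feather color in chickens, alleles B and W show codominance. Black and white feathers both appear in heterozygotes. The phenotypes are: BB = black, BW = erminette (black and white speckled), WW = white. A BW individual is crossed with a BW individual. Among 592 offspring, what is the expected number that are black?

Punnett square for BW × BW:
Offspring genotypes: 1 BB, 2 BW, 1 WW
Phenotype counts: 1 black, 2 erminette (black and white speckled), 1 white
black: 1 out of 4 → fraction 1/4
Expected count = 1/4 × 592 = 148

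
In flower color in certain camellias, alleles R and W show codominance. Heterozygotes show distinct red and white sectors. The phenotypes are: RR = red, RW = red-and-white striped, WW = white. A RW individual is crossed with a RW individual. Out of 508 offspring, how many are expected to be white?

Punnett square for RW × RW:
Offspring genotypes: 1 RR, 2 RW, 1 WW
Phenotype counts: 1 red, 2 red-and-white striped, 1 white
white: 1 out of 4 → fraction 1/4
Expected count = 1/4 × 508 = 127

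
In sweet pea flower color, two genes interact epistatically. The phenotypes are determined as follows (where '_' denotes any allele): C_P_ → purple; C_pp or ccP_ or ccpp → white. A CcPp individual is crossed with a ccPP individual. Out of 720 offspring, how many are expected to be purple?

Cross: CcPp × ccPP — consider each gene separately:
C gene: Cc × cc → 2 Cc, 2 cc → 2 C_ : 2 cc (out of 4)
P gene: Pp × PP → 2 PP, 2 Pp → 4 P_ (out of 4)
Genotype classes (out of 4 × 4 = 16): C_P_ = 2×4 = 8; ccP_ = 2×4 = 8
Apply the phenotype rules: C_P_ (8) → purple; ccP_ (8) → white
Phenotype counts (out of 16): 8 purple, 8 white
purple: 8 out of 16 → fraction 1/2
Expected count = 1/2 × 720 = 360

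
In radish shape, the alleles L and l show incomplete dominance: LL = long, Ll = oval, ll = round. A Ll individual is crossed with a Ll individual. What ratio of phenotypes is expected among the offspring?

Punnett square for Ll × Ll:
Offspring genotypes: 1 LL, 2 Ll, 1 ll
Phenotype counts: 1 long, 2 oval, 1 round
Ratio: 1 long : 2 oval : 1 round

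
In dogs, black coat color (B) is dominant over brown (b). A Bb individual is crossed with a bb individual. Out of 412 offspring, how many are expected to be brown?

Punnett square for Bb × bb:
Offspring genotypes: 2 Bb, 2 bb
black: 2, brown: 2
brown: 2 out of 4 → fraction 1/2
Expected count = 1/2 × 412 = 206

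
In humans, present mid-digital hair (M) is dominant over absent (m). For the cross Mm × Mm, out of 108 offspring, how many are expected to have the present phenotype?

Punnett square for Mm × Mm:
Offspring genotypes: 1 MM, 2 Mm, 1 mm
Total offspring: 4
Count with target: 3
Probability: 3/4
Expected count = 3/4 × 108 = 81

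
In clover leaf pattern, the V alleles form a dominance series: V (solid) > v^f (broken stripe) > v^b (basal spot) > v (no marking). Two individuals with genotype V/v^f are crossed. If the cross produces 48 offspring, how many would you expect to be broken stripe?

Cross: V/v^f × V/v^f
Allele dominance: V > v^f > v^b > v
Offspring genotypes: 1 V/V, 2 V/v^f, 1 v^f/v^f
Phenotype counts: 3 solid, 1 broken stripe
broken stripe: 1 out of 4 → fraction 1/4
Expected count = 1/4 × 48 = 12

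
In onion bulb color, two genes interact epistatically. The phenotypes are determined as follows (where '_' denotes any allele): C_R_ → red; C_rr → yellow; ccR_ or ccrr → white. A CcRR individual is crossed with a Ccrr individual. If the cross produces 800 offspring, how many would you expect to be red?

Cross: CcRR × Ccrr — consider each gene separately:
C gene: Cc × Cc → 1 CC, 2 Cc, 1 cc → 3 C_ : 1 cc (out of 4)
R gene: RR × rr → 4 Rr → 4 R_ (out of 4)
Genotype classes (out of 4 × 4 = 16): C_R_ = 3×4 = 12; ccR_ = 1×4 = 4
Apply the phenotype rules: C_R_ (12) → red; ccR_ (4) → white
Phenotype counts (out of 16): 12 red, 4 white
red: 12 out of 16 → fraction 3/4
Expected count = 3/4 × 800 = 600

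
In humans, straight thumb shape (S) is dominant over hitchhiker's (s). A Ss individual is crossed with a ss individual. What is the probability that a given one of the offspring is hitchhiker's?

Punnett square for Ss × ss:
Offspring genotypes: 2 Ss, 2 ss
straight: 2, hitchhiker's: 2
hitchhiker's: 2 out of 4
Probability: 2/4 = 1/2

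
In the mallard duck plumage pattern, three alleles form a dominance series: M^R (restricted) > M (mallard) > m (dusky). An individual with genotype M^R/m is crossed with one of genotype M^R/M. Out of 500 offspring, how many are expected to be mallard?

Cross: M^R/m × M^R/M
Allele dominance: M^R > M > m
Offspring genotypes: 1 M^R/M^R, 1 M^R/M, 1 M^R/m, 1 M/m
Phenotype counts: 3 restricted, 1 mallard
mallard: 1 out of 4 → fraction 1/4
Expected count = 1/4 × 500 = 125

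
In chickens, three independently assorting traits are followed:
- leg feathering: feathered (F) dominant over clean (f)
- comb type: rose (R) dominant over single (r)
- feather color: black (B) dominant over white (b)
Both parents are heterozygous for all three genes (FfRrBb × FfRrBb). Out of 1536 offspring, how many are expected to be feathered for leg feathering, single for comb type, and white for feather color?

Trihybrid cross: FfRrBb × FfRrBb
Each trait segregates independently with a 3:1 phenotypic ratio, so each gene contributes 3/4 (dominant) or 1/4 (recessive).
Target: feathered (leg feathering), single (comb type), white (feather color)
Probability = product of independent per-trait probabilities
= 3/4 × 1/4 × 1/4 = 3/64
Expected count = 3/64 × 1536 = 72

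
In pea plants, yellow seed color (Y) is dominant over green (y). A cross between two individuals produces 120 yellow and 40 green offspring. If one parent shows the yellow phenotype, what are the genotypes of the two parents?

Observed offspring: 120 yellow, 40 green
The observed ratio simplifies to 3:1. Green (yy) offspring appear, so each parent must contribute one y allele. The parent stated to show yellow carries Y, so it is Yy. The other parent is then either Yy or yy: Yy × yy would give a 1:1 split, whereas Yy × Yy gives 3:1 — matching the data. So both parents are heterozygous (Yy × Yy).
Parent genotypes: Yy × Yy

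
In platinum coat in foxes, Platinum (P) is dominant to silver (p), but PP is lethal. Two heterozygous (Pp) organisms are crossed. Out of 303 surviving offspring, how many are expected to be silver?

Cross: Pp × Pp
Punnett square offspring (before lethality): 1 PP, 2 Pp, 1 pp
The PP genotype is lethal (embryos die); surviving offspring: 2 Pp, 1 pp
silver: 1 out of 3 → fraction 1/3
Expected count = 1/3 × 303 = 101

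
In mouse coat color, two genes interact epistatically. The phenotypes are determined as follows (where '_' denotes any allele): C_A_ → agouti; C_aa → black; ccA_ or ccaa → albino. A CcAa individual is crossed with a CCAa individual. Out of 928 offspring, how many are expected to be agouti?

Cross: CcAa × CCAa — consider each gene separately:
C gene: Cc × CC → 2 CC, 2 Cc → 4 C_ (out of 4)
A gene: Aa × Aa → 1 AA, 2 Aa, 1 aa → 3 A_ : 1 aa (out of 4)
Genotype classes (out of 4 × 4 = 16): C_A_ = 4×3 = 12; C_aa = 4×1 = 4
Apply the phenotype rules: C_A_ (12) → agouti; C_aa (4) → black
Phenotype counts (out of 16): 12 agouti, 4 black
agouti: 12 out of 16 → fraction 3/4
Expected count = 3/4 × 928 = 696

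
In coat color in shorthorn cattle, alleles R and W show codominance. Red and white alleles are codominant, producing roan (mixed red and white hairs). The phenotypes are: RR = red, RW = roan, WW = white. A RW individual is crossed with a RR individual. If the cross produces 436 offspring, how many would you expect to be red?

Punnett square for RW × RR:
Offspring genotypes: 2 RR, 2 RW
Phenotype counts: 2 red, 2 roan
red: 2 out of 4 → fraction 1/2
Expected count = 1/2 × 436 = 218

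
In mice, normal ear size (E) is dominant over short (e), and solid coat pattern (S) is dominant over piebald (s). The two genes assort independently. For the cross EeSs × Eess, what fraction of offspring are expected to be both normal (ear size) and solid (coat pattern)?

Dihybrid cross EeSs × Eess — consider each gene separately:
ear size: Ee × Ee → 1 EE, 2 Ee, 1 ee → 3 E_ : 1 ee (out of 4)
coat pattern: Ss × ss → 2 Ss, 2 ss → 2 S_ : 2 ss (out of 4)
Looking for: normal (E_) and solid (S_)
P(normal) = 3/4, P(solid) = 2/4
P(both) = 3/4 × 2/4 = 6/16 = 3/8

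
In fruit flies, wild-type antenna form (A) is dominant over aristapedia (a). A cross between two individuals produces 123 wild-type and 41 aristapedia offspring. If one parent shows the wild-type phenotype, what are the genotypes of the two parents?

Observed offspring: 123 wild-type, 41 aristapedia
The observed ratio simplifies to 3:1. Aristapedia (aa) offspring appear, so each parent must contribute one a allele. The parent stated to show wild-type carries A, so it is Aa. The other parent is then either Aa or aa: Aa × aa would give a 1:1 split, whereas Aa × Aa gives 3:1 — matching the data. So both parents are heterozygous (Aa × Aa).
Parent genotypes: Aa × Aa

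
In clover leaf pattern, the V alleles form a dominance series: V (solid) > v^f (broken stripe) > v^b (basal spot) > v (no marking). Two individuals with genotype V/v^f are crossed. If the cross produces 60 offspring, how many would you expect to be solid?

Cross: V/v^f × V/v^f
Allele dominance: V > v^f > v^b > v
Offspring genotypes: 1 V/V, 2 V/v^f, 1 v^f/v^f
Phenotype counts: 3 solid, 1 broken stripe
solid: 3 out of 4 → fraction 3/4
Expected count = 3/4 × 60 = 45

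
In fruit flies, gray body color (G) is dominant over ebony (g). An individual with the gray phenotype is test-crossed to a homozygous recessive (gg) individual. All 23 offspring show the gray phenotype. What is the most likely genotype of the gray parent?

Test cross: ? × gg
All offspring are gray.
If the unknown parent were heterozygous (Gg), about half of 23 offspring would be ebony; none are. The unknown parent is most likely homozygous dominant (GG).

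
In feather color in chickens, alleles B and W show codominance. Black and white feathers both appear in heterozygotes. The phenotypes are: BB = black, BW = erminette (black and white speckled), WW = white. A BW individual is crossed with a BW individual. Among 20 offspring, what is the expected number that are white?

Punnett square for BW × BW:
Offspring genotypes: 1 BB, 2 BW, 1 WW
Phenotype counts: 1 black, 2 erminette (black and white speckled), 1 white
white: 1 out of 4 → fraction 1/4
Expected count = 1/4 × 20 = 5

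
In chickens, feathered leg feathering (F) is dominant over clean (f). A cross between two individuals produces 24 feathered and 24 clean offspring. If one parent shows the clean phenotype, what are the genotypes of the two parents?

Observed offspring: 24 feathered, 24 clean
The observed ratio simplifies to 1:1. One parent shows clean, so its genotype must be ff. A 1:1 offspring split requires the other parent to be heterozygous (Ff).
Parent genotypes: ff × Ff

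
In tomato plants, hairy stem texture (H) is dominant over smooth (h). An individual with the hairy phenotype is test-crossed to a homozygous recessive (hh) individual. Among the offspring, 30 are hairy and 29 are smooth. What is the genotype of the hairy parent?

Test cross: ? × hh
Offspring: 30 hairy, 29 smooth — approximately 1:1.
A 1:1 ratio in a test cross indicates the unknown parent is heterozygous (Hh).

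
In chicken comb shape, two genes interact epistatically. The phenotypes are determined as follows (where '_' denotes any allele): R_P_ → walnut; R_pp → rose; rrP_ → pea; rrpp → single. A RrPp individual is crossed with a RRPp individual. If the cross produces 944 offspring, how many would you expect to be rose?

Cross: RrPp × RRPp — consider each gene separately:
R gene: Rr × RR → 2 RR, 2 Rr → 4 R_ (out of 4)
P gene: Pp × Pp → 1 PP, 2 Pp, 1 pp → 3 P_ : 1 pp (out of 4)
Genotype classes (out of 4 × 4 = 16): R_P_ = 4×3 = 12; R_pp = 4×1 = 4
Apply the phenotype rules: R_P_ (12) → walnut; R_pp (4) → rose
Phenotype counts (out of 16): 12 walnut, 4 rose
rose: 4 out of 16 → fraction 1/4
Expected count = 1/4 × 944 = 236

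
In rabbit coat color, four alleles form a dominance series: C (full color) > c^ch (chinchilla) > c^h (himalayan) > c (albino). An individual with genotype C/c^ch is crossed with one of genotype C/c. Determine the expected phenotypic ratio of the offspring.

Cross: C/c^ch × C/c
Allele dominance: C > c^ch > c^h > c
Offspring genotypes: 1 C/C, 1 C/c, 1 C/c^ch, 1 c^ch/c
Phenotype counts: 3 full color, 1 chinchilla
Ratio: 3 full color : 1 chinchilla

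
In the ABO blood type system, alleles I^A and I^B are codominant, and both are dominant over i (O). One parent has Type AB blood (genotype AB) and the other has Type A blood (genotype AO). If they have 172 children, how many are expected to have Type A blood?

Cross: AB × AO
Possible offspring genotypes: 1 AA, 1 AO, 1 AB, 1 BO
Blood type counts: 2 Type A, 1 Type AB, 1 Type B
Probability of Type A: 2/4 = 1/2
Expected count = 1/2 × 172 = 86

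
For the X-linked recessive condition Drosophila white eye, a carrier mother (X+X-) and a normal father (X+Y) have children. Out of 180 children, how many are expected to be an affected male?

Cross: X+X- × X+Y
Offspring: 1 X+X+, 1 X+Y, 1 X+X-, 1 X-Y
Probability of an affected male: 1/4
Expected count = 1/4 × 180 = 45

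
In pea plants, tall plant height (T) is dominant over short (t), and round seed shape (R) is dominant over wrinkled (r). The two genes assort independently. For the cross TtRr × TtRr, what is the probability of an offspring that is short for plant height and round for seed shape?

Dihybrid cross TtRr × TtRr — consider each gene separately:
plant height: Tt × Tt → 1 TT, 2 Tt, 1 tt → 3 T_ : 1 tt (out of 4)
seed shape: Rr × Rr → 1 RR, 2 Rr, 1 rr → 3 R_ : 1 rr (out of 4)
Looking for: short (tt) and round (R_)
P(short) = 1/4, P(round) = 3/4
P(both) = 1/4 × 3/4 = 3/16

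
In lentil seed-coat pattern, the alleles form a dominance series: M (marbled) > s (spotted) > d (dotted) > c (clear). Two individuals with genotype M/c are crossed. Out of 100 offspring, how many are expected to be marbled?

Cross: M/c × M/c
Allele dominance: M > s > d > c
Offspring genotypes: 1 M/M, 2 M/c, 1 c/c
Phenotype counts: 3 marbled, 1 clear
marbled: 3 out of 4 → fraction 3/4
Expected count = 3/4 × 100 = 75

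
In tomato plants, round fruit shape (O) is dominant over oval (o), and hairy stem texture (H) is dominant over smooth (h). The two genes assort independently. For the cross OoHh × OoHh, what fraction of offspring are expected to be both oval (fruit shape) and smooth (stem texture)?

Dihybrid cross OoHh × OoHh — consider each gene separately:
fruit shape: Oo × Oo → 1 OO, 2 Oo, 1 oo → 3 O_ : 1 oo (out of 4)
stem texture: Hh × Hh → 1 HH, 2 Hh, 1 hh → 3 H_ : 1 hh (out of 4)
Looking for: oval (oo) and smooth (hh)
P(oval) = 1/4, P(smooth) = 1/4
P(both) = 1/4 × 1/4 = 1/16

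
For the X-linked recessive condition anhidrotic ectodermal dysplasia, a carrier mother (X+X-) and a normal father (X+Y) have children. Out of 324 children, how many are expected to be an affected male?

Cross: X+X- × X+Y
Offspring: 1 X+X+, 1 X+Y, 1 X+X-, 1 X-Y
Probability of an affected male: 1/4
Expected count = 1/4 × 324 = 81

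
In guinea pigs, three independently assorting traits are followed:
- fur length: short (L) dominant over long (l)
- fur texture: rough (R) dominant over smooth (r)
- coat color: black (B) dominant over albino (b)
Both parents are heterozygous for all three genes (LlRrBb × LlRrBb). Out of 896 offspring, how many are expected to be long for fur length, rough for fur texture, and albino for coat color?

Trihybrid cross: LlRrBb × LlRrBb
Each trait segregates independently with a 3:1 phenotypic ratio, so each gene contributes 3/4 (dominant) or 1/4 (recessive).
Target: long (fur length), rough (fur texture), albino (coat color)
Probability = product of independent per-trait probabilities
= 1/4 × 3/4 × 1/4 = 3/64
Expected count = 3/64 × 896 = 42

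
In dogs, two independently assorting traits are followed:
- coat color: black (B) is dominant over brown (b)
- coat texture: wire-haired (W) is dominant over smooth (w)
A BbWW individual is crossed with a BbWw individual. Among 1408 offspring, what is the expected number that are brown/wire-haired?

Dihybrid cross BbWW × BbWw — consider each gene separately:
coat color: Bb × Bb → 1 BB, 2 Bb, 1 bb → 3 B_ : 1 bb (out of 4)
coat texture: WW × Ww → 2 WW, 2 Ww → 4 W_ (out of 4)
Combine (counts out of 4 × 4 = 16): black/wire-haired (B_W_) = 3×4 = 12; brown/wire-haired (bbW_) = 1×4 = 4
Phenotype counts (out of 16): 12 black/wire-haired, 4 brown/wire-haired
brown/wire-haired: 4 out of 16 → fraction 1/4
Expected count = 1/4 × 1408 = 352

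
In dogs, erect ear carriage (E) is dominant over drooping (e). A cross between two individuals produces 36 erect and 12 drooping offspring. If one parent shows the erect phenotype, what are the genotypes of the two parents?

Observed offspring: 36 erect, 12 drooping
The observed ratio simplifies to 3:1. Drooping (ee) offspring appear, so each parent must contribute one e allele. The parent stated to show erect carries E, so it is Ee. The other parent is then either Ee or ee: Ee × ee would give a 1:1 split, whereas Ee × Ee gives 3:1 — matching the data. So both parents are heterozygous (Ee × Ee).
Parent genotypes: Ee × Ee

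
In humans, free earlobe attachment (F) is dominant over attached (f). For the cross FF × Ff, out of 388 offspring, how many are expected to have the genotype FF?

Punnett square for FF × Ff:
Offspring genotypes: 2 FF, 2 Ff
Total offspring: 4
Count with target: 2
Probability: 2/4 = 1/2
Expected count = 1/2 × 388 = 194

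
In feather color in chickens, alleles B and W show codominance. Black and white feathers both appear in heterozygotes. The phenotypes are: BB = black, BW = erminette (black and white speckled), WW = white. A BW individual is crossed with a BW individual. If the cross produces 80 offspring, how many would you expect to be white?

Punnett square for BW × BW:
Offspring genotypes: 1 BB, 2 BW, 1 WW
Phenotype counts: 1 black, 2 erminette (black and white speckled), 1 white
white: 1 out of 4 → fraction 1/4
Expected count = 1/4 × 80 = 20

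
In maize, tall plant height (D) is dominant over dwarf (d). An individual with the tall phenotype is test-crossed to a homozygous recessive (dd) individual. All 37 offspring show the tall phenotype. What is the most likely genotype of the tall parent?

Test cross: ? × dd
All offspring are tall.
If the unknown parent were heterozygous (Dd), about half of 37 offspring would be dwarf; none are. The unknown parent is most likely homozygous dominant (DD).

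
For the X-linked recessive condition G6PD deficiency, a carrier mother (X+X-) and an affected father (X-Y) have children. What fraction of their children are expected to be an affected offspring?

Cross: X+X- × X-Y
Offspring: 1 X+X-, 1 X+Y, 1 X-X-, 1 X-Y
Probability of an affected offspring: 2/4 = 1/2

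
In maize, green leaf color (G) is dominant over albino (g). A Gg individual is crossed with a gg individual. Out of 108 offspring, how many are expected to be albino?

Punnett square for Gg × gg:
Offspring genotypes: 2 Gg, 2 gg
green: 2, albino: 2
albino: 2 out of 4 → fraction 1/2
Expected count = 1/2 × 108 = 54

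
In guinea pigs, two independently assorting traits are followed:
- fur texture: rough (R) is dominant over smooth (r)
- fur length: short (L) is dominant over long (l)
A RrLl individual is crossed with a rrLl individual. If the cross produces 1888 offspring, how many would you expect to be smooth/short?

Dihybrid cross RrLl × rrLl — consider each gene separately:
fur texture: Rr × rr → 2 Rr, 2 rr → 2 R_ : 2 rr (out of 4)
fur length: Ll × Ll → 1 LL, 2 Ll, 1 ll → 3 L_ : 1 ll (out of 4)
Combine (counts out of 4 × 4 = 16): rough/short (R_L_) = 2×3 = 6; rough/long (R_ll) = 2×1 = 2; smooth/short (rrL_) = 2×3 = 6; smooth/long (rrll) = 2×1 = 2
Phenotype counts (out of 16): 6 rough/short, 2 rough/long, 6 smooth/short, 2 smooth/long
smooth/short: 6 out of 16 → fraction 3/8
Expected count = 3/8 × 1888 = 708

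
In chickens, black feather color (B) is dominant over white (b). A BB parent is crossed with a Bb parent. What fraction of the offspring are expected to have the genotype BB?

Punnett square for BB × Bb:
Offspring genotypes: 2 BB, 2 Bb
Total offspring: 4
Count with target: 2
Probability: 2/4 = 1/2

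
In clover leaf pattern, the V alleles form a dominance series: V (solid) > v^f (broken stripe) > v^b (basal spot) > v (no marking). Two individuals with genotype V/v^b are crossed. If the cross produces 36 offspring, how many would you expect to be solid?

Cross: V/v^b × V/v^b
Allele dominance: V > v^f > v^b > v
Offspring genotypes: 1 V/V, 2 V/v^b, 1 v^b/v^b
Phenotype counts: 3 solid, 1 basal spot
solid: 3 out of 4 → fraction 3/4
Expected count = 3/4 × 36 = 27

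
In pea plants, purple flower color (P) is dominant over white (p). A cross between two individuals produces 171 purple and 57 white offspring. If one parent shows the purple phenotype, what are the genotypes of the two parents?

Observed offspring: 171 purple, 57 white
The observed ratio simplifies to 3:1. White (pp) offspring appear, so each parent must contribute one p allele. The parent stated to show purple carries P, so it is Pp. The other parent is then either Pp or pp: Pp × pp would give a 1:1 split, whereas Pp × Pp gives 3:1 — matching the data. So both parents are heterozygous (Pp × Pp).
Parent genotypes: Pp × Pp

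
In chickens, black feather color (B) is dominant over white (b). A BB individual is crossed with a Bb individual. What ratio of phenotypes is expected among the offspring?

Punnett square for BB × Bb:
Offspring genotypes: 2 BB, 2 Bb
black: 4, white: 0
Ratio: all black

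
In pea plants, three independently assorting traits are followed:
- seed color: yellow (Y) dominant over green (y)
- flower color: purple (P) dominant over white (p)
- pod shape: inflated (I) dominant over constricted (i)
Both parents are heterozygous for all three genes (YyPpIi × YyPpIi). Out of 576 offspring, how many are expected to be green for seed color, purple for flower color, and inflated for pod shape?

Trihybrid cross: YyPpIi × YyPpIi
Each trait segregates independently with a 3:1 phenotypic ratio, so each gene contributes 3/4 (dominant) or 1/4 (recessive).
Target: green (seed color), purple (flower color), inflated (pod shape)
Probability = product of independent per-trait probabilities
= 1/4 × 3/4 × 3/4 = 9/64
Expected count = 9/64 × 576 = 81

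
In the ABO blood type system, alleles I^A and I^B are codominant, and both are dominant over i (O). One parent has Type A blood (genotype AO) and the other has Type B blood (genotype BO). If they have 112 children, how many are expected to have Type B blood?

Cross: AO × BO
Possible offspring genotypes: 1 AB, 1 AO, 1 BO, 1 OO
Blood type counts: 1 Type AB, 1 Type A, 1 Type B, 1 Type O
Probability of Type B: 1/4
Expected count = 1/4 × 112 = 28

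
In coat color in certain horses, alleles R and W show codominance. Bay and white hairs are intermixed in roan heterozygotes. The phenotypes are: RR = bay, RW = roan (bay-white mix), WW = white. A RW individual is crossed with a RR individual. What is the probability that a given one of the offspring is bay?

Punnett square for RW × RR:
Offspring genotypes: 2 RR, 2 RW
Phenotype counts: 2 bay, 2 roan (bay-white mix)
bay: 2 out of 4
Probability: 2/4 = 1/2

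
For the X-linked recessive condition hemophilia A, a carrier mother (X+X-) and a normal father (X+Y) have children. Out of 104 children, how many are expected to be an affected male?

Cross: X+X- × X+Y
Offspring: 1 X+X+, 1 X+Y, 1 X+X-, 1 X-Y
Probability of an affected male: 1/4
Expected count = 1/4 × 104 = 26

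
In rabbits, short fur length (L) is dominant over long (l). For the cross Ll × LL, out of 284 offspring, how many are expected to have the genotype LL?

Punnett square for Ll × LL:
Offspring genotypes: 2 LL, 2 Ll
Total offspring: 4
Count with target: 2
Probability: 2/4 = 1/2
Expected count = 1/2 × 284 = 142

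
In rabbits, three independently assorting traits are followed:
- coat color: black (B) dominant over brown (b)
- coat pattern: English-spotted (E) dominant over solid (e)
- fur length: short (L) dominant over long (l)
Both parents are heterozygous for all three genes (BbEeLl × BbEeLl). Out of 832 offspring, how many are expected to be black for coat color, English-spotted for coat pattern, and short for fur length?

Trihybrid cross: BbEeLl × BbEeLl
Each trait segregates independently with a 3:1 phenotypic ratio, so each gene contributes 3/4 (dominant) or 1/4 (recessive).
Target: black (coat color), English-spotted (coat pattern), short (fur length)
Probability = product of independent per-trait probabilities
= 3/4 × 3/4 × 3/4 = 27/64
Expected count = 27/64 × 832 = 351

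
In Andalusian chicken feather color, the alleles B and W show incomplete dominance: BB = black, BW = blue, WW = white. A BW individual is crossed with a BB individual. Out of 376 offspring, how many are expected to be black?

Punnett square for BW × BB:
Offspring genotypes: 2 BB, 2 BW
Phenotype counts: 2 black, 2 blue
black: 2 out of 4 → fraction 1/2
Expected count = 1/2 × 376 = 188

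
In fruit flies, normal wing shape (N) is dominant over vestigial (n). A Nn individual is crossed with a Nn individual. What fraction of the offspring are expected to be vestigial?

Punnett square for Nn × Nn:
Offspring genotypes: 1 NN, 2 Nn, 1 nn
normal: 3, vestigial: 1
vestigial: 1 out of 4
Probability: 1/4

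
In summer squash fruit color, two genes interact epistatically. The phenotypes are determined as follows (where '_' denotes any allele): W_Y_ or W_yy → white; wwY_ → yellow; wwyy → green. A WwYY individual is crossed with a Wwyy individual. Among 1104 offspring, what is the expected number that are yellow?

Cross: WwYY × Wwyy — consider each gene separately:
W gene: Ww × Ww → 1 WW, 2 Ww, 1 ww → 3 W_ : 1 ww (out of 4)
Y gene: YY × yy → 4 Yy → 4 Y_ (out of 4)
Genotype classes (out of 4 × 4 = 16): W_Y_ = 3×4 = 12; wwY_ = 1×4 = 4
Apply the phenotype rules: W_Y_ (12) → white; wwY_ (4) → yellow
Phenotype counts (out of 16): 12 white, 4 yellow
yellow: 4 out of 16 → fraction 1/4
Expected count = 1/4 × 1104 = 276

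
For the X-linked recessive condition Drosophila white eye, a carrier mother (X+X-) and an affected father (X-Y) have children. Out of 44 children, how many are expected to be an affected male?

Cross: X+X- × X-Y
Offspring: 1 X+X-, 1 X+Y, 1 X-X-, 1 X-Y
Probability of an affected male: 1/4
Expected count = 1/4 × 44 = 11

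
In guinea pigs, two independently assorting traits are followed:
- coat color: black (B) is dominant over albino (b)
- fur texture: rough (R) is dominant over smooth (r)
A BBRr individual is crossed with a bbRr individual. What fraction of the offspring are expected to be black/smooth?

Dihybrid cross BBRr × bbRr — consider each gene separately:
coat color: BB × bb → 4 Bb → 4 B_ (out of 4)
fur texture: Rr × Rr → 1 RR, 2 Rr, 1 rr → 3 R_ : 1 rr (out of 4)
Combine (counts out of 4 × 4 = 16): black/rough (B_R_) = 4×3 = 12; black/smooth (B_rr) = 4×1 = 4
Phenotype counts (out of 16): 12 black/rough, 4 black/smooth
black/smooth: 4 out of 16
Probability: 4/16 = 1/4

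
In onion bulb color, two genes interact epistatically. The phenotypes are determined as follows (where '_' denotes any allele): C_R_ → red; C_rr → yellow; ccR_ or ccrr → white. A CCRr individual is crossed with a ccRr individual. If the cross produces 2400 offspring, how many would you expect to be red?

Cross: CCRr × ccRr — consider each gene separately:
C gene: CC × cc → 4 Cc → 4 C_ (out of 4)
R gene: Rr × Rr → 1 RR, 2 Rr, 1 rr → 3 R_ : 1 rr (out of 4)
Genotype classes (out of 4 × 4 = 16): C_R_ = 4×3 = 12; C_rr = 4×1 = 4
Apply the phenotype rules: C_R_ (12) → red; C_rr (4) → yellow
Phenotype counts (out of 16): 12 red, 4 yellow
red: 12 out of 16 → fraction 3/4
Expected count = 3/4 × 2400 = 1800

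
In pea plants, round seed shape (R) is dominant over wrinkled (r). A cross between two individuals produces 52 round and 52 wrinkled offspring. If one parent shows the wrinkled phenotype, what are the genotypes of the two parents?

Observed offspring: 52 round, 52 wrinkled
The observed ratio simplifies to 1:1. One parent shows wrinkled, so its genotype must be rr. A 1:1 offspring split requires the other parent to be heterozygous (Rr).
Parent genotypes: rr × Rr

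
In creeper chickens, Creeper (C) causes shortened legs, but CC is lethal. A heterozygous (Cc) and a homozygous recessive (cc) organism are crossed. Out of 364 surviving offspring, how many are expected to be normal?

Cross: Cc × cc
Punnett square offspring (before lethality): 2 Cc, 2 cc
No CC offspring are produced in this cross.
normal: 2 out of 4 → fraction 1/2
Expected count = 1/2 × 364 = 182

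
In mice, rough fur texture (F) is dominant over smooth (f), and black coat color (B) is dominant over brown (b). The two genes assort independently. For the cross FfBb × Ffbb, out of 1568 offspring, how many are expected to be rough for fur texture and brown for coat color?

Dihybrid cross FfBb × Ffbb — consider each gene separately:
fur texture: Ff × Ff → 1 FF, 2 Ff, 1 ff → 3 F_ : 1 ff (out of 4)
coat color: Bb × bb → 2 Bb, 2 bb → 2 B_ : 2 bb (out of 4)
Looking for: rough (F_) and brown (bb)
P(rough) = 3/4, P(brown) = 2/4
P(both) = 3/4 × 2/4 = 6/16 = 3/8
Expected count = 3/8 × 1568 = 588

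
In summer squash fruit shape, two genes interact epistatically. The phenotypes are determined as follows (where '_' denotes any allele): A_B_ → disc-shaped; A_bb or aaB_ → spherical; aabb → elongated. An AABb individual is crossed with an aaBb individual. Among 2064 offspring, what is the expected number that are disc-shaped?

Cross: AABb × aaBb — consider each gene separately:
A gene: AA × aa → 4 Aa → 4 A_ (out of 4)
B gene: Bb × Bb → 1 BB, 2 Bb, 1 bb → 3 B_ : 1 bb (out of 4)
Genotype classes (out of 4 × 4 = 16): A_B_ = 4×3 = 12; A_bb = 4×1 = 4
Apply the phenotype rules: A_B_ (12) → disc-shaped; A_bb (4) → spherical
Phenotype counts (out of 16): 12 disc-shaped, 4 spherical
disc-shaped: 12 out of 16 → fraction 3/4
Expected count = 3/4 × 2064 = 1548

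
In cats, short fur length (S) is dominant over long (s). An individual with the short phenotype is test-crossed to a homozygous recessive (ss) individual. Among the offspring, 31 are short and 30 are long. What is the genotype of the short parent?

Test cross: ? × ss
Offspring: 31 short, 30 long — approximately 1:1.
A 1:1 ratio in a test cross indicates the unknown parent is heterozygous (Ss).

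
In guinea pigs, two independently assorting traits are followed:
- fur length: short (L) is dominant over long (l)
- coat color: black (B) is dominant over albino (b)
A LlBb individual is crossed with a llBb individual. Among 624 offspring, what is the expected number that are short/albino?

Dihybrid cross LlBb × llBb — consider each gene separately:
fur length: Ll × ll → 2 Ll, 2 ll → 2 L_ : 2 ll (out of 4)
coat color: Bb × Bb → 1 BB, 2 Bb, 1 bb → 3 B_ : 1 bb (out of 4)
Combine (counts out of 4 × 4 = 16): short/black (L_B_) = 2×3 = 6; short/albino (L_bb) = 2×1 = 2; long/black (llB_) = 2×3 = 6; long/albino (llbb) = 2×1 = 2
Phenotype counts (out of 16): 6 short/black, 2 short/albino, 6 long/black, 2 long/albino
short/albino: 2 out of 16 → fraction 1/8
Expected count = 1/8 × 624 = 78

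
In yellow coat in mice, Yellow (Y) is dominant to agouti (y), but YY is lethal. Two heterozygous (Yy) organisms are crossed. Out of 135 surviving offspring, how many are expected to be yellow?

Cross: Yy × Yy
Punnett square offspring (before lethality): 1 YY, 2 Yy, 1 yy
The YY genotype is lethal (embryos die); surviving offspring: 2 Yy, 1 yy
yellow: 2 out of 3 → fraction 2/3
Expected count = 2/3 × 135 = 90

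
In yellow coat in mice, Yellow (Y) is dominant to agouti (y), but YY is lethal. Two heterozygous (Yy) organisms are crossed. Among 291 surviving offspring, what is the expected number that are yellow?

Cross: Yy × Yy
Punnett square offspring (before lethality): 1 YY, 2 Yy, 1 yy
The YY genotype is lethal (embryos die); surviving offspring: 2 Yy, 1 yy
yellow: 2 out of 3 → fraction 2/3
Expected count = 2/3 × 291 = 194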